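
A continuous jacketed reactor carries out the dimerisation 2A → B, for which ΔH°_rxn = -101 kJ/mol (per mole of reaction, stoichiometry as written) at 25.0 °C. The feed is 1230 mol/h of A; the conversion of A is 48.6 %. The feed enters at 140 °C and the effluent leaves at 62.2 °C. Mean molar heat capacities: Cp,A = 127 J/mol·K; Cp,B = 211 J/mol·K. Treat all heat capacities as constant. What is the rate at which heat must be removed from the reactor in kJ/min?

Q_out = 714 kJ/min

Extent of reaction ξ = 0.486 × 1230 / 2 = 298.89 mol/h
Reaction term: ξ·ΔH°_rxn = 298.89 × -101 = -30188 kJ/h
Sensible, feed 140→25 °C: -17964 kJ/h
Outlet flows (mol/h): A 632.22, B 298.89
Sensible, products 25→62.2 °C: 5332.9 kJ/h
Q = ΔH = -42819 kJ/h = -11.894 kW
Heat removed = 713.65 kJ/min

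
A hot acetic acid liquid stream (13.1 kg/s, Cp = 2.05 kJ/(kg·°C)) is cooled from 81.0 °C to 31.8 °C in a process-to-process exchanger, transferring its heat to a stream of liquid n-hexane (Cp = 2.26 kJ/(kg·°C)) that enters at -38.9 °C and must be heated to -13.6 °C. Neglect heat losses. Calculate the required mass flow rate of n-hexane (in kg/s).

Heat released by hot stream: Q = 13.1 × 2.05 × (81.0 − 31.8) = 1321.3 kJ/s
Energy balance on cold side (adiabatic exchanger): Q = ṁ_c·Cp_c·(T_c,out − T_c,in)
ṁ_c = 1321.3 / [2.26 × (-13.6 − -38.9)] = 23.108 kg/s

ṁ_c = 23.1 kg/s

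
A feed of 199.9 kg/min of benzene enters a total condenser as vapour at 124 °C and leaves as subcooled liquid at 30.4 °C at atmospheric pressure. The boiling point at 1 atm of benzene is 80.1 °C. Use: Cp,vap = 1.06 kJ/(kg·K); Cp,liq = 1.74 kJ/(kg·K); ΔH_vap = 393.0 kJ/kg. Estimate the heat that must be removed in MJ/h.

vapour 124→80.1 °C: -46.534 kJ/kg
condensation at 80.1 °C: -393 kJ/kg
liquid 80.1→30.4 °C: -86.478 kJ/kg
Δh = -46.534 + -393 + -86.478 = -526.01 kJ/kg
Q = ṁ·Δh = 199.9 kg/min × -526.01 kJ/kg = -105150 kJ/min
|Q| = 1752.5 kW = 6309 MJ/h

Q_c = 6310 MJ/h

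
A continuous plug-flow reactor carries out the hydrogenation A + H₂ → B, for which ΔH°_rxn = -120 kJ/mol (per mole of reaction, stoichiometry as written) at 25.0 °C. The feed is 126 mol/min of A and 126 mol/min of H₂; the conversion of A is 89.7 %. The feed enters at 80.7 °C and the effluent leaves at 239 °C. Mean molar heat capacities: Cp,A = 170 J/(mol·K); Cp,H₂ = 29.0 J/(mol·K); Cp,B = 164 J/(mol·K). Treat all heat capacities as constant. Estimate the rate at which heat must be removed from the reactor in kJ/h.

Extent of reaction ξ = 0.897 × 126 = 113.02 mol/min
Reaction term: ξ·ΔH°_rxn = 113.02 × -120 = -13563 kJ/min
Sensible, feed 80.7→25 °C: -1396.6 kJ/min
Outlet flows (mol/min): A 12.978, H₂ 12.978, B 113.02
Sensible, products 25→239 °C: 4519.3 kJ/min
Q = ΔH = -10440 kJ/min = -174 kW
Heat removed = 626400 kJ/h

Q_out = 626000 kJ/h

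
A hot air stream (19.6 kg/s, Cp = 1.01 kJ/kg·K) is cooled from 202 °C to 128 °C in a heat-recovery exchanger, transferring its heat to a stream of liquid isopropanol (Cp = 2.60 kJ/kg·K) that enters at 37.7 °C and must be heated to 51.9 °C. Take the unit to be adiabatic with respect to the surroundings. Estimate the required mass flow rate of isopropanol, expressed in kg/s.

ṁ_c = 39.7 kg/s

Heat released by hot stream: Q = 19.6 × 1.01 × (202 − 128) = 1464.9 kJ/s
Energy balance on cold side (adiabatic exchanger): Q = ṁ_c·Cp_c·(T_c,out − T_c,in)
ṁ_c = 1464.9 / [2.60 × (51.9 − 37.7)] = 39.678 kg/s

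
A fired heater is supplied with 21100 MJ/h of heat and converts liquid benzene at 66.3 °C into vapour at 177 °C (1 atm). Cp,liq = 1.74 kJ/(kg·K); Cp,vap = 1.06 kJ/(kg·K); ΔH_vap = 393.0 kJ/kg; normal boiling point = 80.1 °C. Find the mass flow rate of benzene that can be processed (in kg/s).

ṁ = 11.3 kg/s

Δh = 1.74×(80.1−66.3) + 393.0 + 1.06×(177−80.1) = 519.73 kJ/kg
Q = 21100 MJ/h = 5861.1 kJ/s = 5861.1 kJ/s
ṁ = Q/Δh = 5861.1 / 519.73 = 11.277 kg/s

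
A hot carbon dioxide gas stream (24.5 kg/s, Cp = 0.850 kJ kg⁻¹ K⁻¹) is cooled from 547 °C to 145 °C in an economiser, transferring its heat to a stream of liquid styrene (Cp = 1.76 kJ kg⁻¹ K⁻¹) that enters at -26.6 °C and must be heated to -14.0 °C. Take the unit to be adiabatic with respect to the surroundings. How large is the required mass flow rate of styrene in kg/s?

ṁ_c = 378 kg/s

Heat released by hot stream: Q = 24.5 × 0.850 × (547 − 145) = 8371.6 kJ/s
Energy balance on cold side (adiabatic exchanger): Q = ṁ_c·Cp_c·(T_c,out − T_c,in)
ṁ_c = 8371.6 / [1.76 × (-14.0 − -26.6)] = 377.51 kg/s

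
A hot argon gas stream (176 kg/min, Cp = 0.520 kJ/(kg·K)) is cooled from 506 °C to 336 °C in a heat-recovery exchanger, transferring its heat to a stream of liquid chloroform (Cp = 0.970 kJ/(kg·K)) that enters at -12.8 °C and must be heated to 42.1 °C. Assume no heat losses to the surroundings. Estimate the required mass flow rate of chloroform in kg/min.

Heat released by hot stream: Q = 176 × 0.520 × (506 − 336) = 15558 kJ/min
Energy balance on cold side (adiabatic exchanger): Q = ṁ_c·Cp_c·(T_c,out − T_c,in)
ṁ_c = 15558 / [0.970 × (42.1 − -12.8)] = 292.16 kg/min

ṁ_c = 292 kg/min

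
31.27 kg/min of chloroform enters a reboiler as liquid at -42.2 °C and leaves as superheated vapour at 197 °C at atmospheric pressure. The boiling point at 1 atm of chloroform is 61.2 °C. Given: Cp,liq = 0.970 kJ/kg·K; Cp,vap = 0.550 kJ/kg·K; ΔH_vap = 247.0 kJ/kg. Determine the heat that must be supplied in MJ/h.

liquid -42.2→61.2 °C: 100.3 kJ/kg
vaporisation at 61.2 °C: 247 kJ/kg
vapour 61.2→197 °C: 74.69 kJ/kg
Δh = 100.3 + 247 + 74.69 = 421.99 kJ/kg
Q = ṁ·Δh = 31.27 kg/min × 421.99 kJ/kg = 13196 kJ/min
|Q| = 219.93 kW = 791.73 MJ/h

Q = 792 MJ/h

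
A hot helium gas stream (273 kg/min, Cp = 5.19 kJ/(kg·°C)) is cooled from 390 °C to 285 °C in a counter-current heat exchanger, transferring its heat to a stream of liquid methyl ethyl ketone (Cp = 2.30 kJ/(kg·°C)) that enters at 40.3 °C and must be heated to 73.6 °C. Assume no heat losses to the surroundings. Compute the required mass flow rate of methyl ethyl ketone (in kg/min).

Heat released by hot stream: Q = 273 × 5.19 × (390 − 285) = 148770 kJ/min
Energy balance on cold side (adiabatic exchanger): Q = ṁ_c·Cp_c·(T_c,out − T_c,in)
ṁ_c = 148770 / [2.30 × (73.6 − 40.3)] = 1942.4 kg/min

ṁ_c = 1940 kg/min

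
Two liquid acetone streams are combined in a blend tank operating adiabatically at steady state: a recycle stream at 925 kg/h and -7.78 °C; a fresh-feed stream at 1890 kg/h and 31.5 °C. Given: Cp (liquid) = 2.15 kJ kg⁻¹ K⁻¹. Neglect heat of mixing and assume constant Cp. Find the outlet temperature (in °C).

Adiabatic, steady state ⇒ Σ ṁᵢCp,ᵢ(T_out − Tᵢ) = 0
Σ ṁᵢCp,ᵢTᵢ = 925×2.15×-7.78 + 1890×2.15×31.5 = 112530
Σ ṁᵢCp,ᵢ = 925×2.15 + 1890×2.15 = 6052.2
T_out = 112530 / 6052.2 = 18.593 °C

T_out = 18.6 °C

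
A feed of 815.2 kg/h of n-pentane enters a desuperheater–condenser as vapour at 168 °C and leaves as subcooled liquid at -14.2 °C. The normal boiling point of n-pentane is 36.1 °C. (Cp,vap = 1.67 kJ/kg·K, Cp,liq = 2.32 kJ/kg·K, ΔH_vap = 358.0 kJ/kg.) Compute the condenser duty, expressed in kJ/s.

Q_c = 157 kJ/s

vapour 168→36.1 °C: -220.27 kJ/kg
condensation at 36.1 °C: -358 kJ/kg
liquid 36.1→-14.2 °C: -116.7 kJ/kg
Δh = -220.27 + -358 + -116.7 = -694.97 kJ/kg
Q = ṁ·Δh = 815.2 kg/h × -694.97 kJ/kg = -566540 kJ/h
|Q| = 157.37 kW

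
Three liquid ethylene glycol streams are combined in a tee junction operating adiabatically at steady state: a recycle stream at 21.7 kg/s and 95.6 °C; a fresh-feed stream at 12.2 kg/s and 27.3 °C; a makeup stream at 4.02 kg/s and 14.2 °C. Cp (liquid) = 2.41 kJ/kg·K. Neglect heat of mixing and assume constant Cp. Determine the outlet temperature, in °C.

T_out = 65.0 °C

Adiabatic, steady state ⇒ Σ ṁᵢCp,ᵢ(T_out − Tᵢ) = 0
T_out = Σ ṁᵢCp,ᵢTᵢ / Σ ṁᵢCp,ᵢ
      = 5939.8 / 91.387 = 64.996 °C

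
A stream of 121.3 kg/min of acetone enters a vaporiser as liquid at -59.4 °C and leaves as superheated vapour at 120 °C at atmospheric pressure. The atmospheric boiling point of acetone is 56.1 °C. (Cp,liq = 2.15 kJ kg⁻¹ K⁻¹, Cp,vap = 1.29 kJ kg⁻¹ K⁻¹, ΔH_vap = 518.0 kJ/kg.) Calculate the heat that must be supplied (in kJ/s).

liquid -59.4→56.1 °C: 248.32 kJ/kg
vaporisation at 56.1 °C: 518 kJ/kg
vapour 56.1→120 °C: 82.431 kJ/kg
Δh = 248.32 + 518 + 82.431 = 848.76 kJ/kg
Q = ṁ·Δh = 121.3 kg/min × 848.76 kJ/kg = 102950 kJ/min
|Q| = 1715.9 kW

Q = 1720 kJ/s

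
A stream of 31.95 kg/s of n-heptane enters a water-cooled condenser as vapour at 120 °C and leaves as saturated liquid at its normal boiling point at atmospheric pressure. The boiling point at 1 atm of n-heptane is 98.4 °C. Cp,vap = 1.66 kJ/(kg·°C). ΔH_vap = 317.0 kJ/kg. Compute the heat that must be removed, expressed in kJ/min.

vapour 120→98.4 °C: -35.856 kJ/kg
condensation at 98.4 °C: -317 kJ/kg
Δh = -35.856 + -317 = -352.86 kJ/kg
Q = ṁ·Δh = 31.95 kg/s × -352.86 kJ/kg = -11274 kJ/s
|Q| = 11274 kW = 676420 kJ/min

Q_c = 676000 kJ/min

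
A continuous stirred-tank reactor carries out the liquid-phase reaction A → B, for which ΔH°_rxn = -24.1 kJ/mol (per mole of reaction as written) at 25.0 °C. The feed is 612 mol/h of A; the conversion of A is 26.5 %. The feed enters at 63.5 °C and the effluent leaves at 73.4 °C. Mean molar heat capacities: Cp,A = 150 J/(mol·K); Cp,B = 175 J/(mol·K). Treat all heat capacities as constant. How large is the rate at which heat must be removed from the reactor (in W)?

Q_out = 779 W

Extent of reaction ξ = 0.265 × 612 = 162.18 mol/h
Reaction term: ξ·ΔH°_rxn = 162.18 × -24.1 = -3908.5 kJ/h
Sensible, feed 63.5→25 °C: -3534.3 kJ/h
Outlet flows (mol/h): A 449.82, B 162.18
Sensible, products 25→73.4 °C: 4639.4 kJ/h
Q = ΔH = -2803.5 kJ/h = -0.77874 kW
Heat removed = 778.74 W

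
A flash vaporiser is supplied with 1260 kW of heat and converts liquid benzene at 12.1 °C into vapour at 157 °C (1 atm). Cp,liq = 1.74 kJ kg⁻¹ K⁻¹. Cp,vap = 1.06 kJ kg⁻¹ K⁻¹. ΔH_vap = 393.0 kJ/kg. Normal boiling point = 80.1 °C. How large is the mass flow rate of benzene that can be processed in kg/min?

Δh = 1.74×(80.1−12.1) + 393.0 + 1.06×(157−80.1) = 592.83 kJ/kg
Q = 1260 kW = 1260 kJ/s = 75600 kJ/min
ṁ = Q/Δh = 75600 / 592.83 = 127.52 kg/min

ṁ = 128 kg/min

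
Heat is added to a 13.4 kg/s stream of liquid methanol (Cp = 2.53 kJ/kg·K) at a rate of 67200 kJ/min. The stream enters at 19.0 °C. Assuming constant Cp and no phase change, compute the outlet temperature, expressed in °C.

Q = 67200 kJ/min = 1120 kJ/s
ΔT = Q/(ṁ·Cp) = 1120/(13.4×2.53) = 33.036 K
T_out = 19.0 + 33.036 = 52.036 °C

T_out = 52.0 °C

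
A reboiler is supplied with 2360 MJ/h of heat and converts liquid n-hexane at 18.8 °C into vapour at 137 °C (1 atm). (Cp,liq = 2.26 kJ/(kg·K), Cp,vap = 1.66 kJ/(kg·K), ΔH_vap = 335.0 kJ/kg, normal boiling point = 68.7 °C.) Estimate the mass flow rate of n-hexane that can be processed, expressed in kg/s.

ṁ = 1.17 kg/s

Δh = 2.26×(68.7−18.8) + 335.0 + 1.66×(137−68.7) = 561.15 kJ/kg
Q = 2360 MJ/h = 655.56 kJ/s = 655.56 kJ/s
ṁ = Q/Δh = 655.56 / 561.15 = 1.1682 kg/s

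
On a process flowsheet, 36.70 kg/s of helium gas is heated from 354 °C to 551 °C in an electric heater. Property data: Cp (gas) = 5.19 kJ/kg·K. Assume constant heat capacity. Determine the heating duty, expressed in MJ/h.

Q = ṁ·Cp·ΔT = 36.70 × 5.19 × (551 − 354) = 37523 kJ/s
Heating duty = 135080 MJ/h

Q = 135000 MJ/h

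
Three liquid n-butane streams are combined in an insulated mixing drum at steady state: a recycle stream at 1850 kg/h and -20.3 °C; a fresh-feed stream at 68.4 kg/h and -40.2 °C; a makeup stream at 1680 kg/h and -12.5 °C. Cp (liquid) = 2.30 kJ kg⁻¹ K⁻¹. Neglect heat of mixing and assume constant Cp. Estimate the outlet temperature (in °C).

Energy balance with Q = 0: Σ ṁᵢCp,ᵢ(T_out − Tᵢ) = 0
Σ ṁᵢCp,ᵢTᵢ = 1850×2.30×-20.3 + 68.4×2.30×-40.2 + 1680×2.30×-12.5 = -141000
Σ ṁᵢCp,ᵢ = 1850×2.30 + 68.4×2.30 + 1680×2.30 = 8276.3
T_out = -141000 / 8276.3 = -17.037 °C

T_out = -17.0 °C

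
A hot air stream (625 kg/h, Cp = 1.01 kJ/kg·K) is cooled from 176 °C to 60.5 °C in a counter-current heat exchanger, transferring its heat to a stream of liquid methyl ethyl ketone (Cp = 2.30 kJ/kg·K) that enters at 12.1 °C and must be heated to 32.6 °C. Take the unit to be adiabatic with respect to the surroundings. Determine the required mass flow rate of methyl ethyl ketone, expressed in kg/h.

Heat released by hot stream: Q = 625 × 1.01 × (176 − 60.5) = 72909 kJ/h
Energy balance on cold side (adiabatic exchanger): Q = ṁ_c·Cp_c·(T_c,out − T_c,in)
ṁ_c = 72909 / [2.30 × (32.6 − 12.1)] = 1546.3 kg/h

ṁ_c = 1550 kg/h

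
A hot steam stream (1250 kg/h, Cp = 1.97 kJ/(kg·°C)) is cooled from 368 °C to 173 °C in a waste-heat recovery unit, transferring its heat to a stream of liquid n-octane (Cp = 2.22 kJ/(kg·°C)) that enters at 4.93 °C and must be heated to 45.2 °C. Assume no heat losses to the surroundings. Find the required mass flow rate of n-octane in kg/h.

Heat released by hot stream: Q = 1250 × 1.97 × (368 − 173) = 480190 kJ/h
Energy balance on cold side (adiabatic exchanger): Q = ṁ_c·Cp_c·(T_c,out − T_c,in)
ṁ_c = 480190 / [2.22 × (45.2 − 4.93)] = 5371.3 kg/h

ṁ_c = 5370 kg/h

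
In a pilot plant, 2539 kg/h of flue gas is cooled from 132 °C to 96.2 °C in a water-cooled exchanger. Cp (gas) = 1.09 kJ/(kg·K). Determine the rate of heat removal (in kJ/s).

Q_c = 27.5 kJ/s

Q = ṁ·Cp·ΔT = 2539 × 1.09 × (96.2 − 132) = -99077 kJ/h
Converting: 99077 / 3600 s = 27.521 kW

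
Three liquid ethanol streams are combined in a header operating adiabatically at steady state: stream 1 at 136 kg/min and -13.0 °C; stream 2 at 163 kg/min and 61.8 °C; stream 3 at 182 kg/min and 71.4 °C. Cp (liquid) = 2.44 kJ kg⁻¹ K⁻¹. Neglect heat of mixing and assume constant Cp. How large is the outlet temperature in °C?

T_out = 44.3 °C

No heat crosses the boundary, so H_out = H_in.
Σ ṁᵢCp,ᵢTᵢ = 136×2.44×-13.0 + 163×2.44×61.8 + 182×2.44×71.4 = 51972
Σ ṁᵢCp,ᵢ = 136×2.44 + 163×2.44 + 182×2.44 = 1173.6
T_out = 51972 / 1173.6 = 44.283 °C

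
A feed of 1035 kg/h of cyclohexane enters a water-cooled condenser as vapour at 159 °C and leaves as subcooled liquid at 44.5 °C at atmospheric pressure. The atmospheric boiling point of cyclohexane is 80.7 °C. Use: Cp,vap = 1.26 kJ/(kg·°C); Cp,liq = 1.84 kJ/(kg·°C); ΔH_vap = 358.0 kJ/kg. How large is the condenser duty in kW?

vapour 159→80.7 °C: -98.658 kJ/kg
condensation at 80.7 °C: -358 kJ/kg
liquid 80.7→44.5 °C: -66.608 kJ/kg
Δh = -98.658 + -358 + -66.608 = -523.27 kJ/kg
Q = ṁ·Δh = 1035 kg/h × -523.27 kJ/kg = -541580 kJ/h
|Q| = 150.44 kW

Q_c = 150 kW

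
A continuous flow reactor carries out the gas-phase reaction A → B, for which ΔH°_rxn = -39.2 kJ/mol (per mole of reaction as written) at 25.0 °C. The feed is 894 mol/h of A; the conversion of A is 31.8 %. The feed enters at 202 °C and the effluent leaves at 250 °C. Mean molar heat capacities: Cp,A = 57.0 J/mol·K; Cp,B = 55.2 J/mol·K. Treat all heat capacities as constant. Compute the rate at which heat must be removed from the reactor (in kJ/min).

Extent of reaction ξ = 0.318 × 894 = 284.29 mol/h
Reaction term: ξ·ΔH°_rxn = 284.29 × -39.2 = -11144 kJ/h
Sensible, feed 202→25 °C: -9019.6 kJ/h
Outlet flows (mol/h): A 609.71, B 284.29
Sensible, products 25→250 °C: 11350 kJ/h
Q = ΔH = -8813.4 kJ/h = -2.4482 kW
Heat removed = 146.89 kJ/min

Q_out = 147 kJ/min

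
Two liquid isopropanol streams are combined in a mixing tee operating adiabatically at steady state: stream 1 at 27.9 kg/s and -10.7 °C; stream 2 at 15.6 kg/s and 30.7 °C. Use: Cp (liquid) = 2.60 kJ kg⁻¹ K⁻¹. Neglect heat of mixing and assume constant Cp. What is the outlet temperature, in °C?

T_out = 4.15 °C

Energy balance with Q = 0: Σ ṁᵢCp,ᵢ(T_out − Tᵢ) = 0
Σ ṁᵢCp,ᵢTᵢ = 27.9×2.60×-10.7 + 15.6×2.60×30.7 = 469.01
Σ ṁᵢCp,ᵢ = 27.9×2.60 + 15.6×2.60 = 113.1
T_out = 469.01 / 113.1 = 4.1469 °C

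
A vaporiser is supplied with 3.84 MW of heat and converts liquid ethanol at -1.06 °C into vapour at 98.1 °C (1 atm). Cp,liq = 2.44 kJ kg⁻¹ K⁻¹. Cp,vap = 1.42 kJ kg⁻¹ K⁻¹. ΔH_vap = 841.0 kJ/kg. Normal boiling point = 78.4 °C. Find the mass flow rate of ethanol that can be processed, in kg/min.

Δh = 2.44×(78.4−-1.06) + 841.0 + 1.42×(98.1−78.4) = 1062.9 kJ/kg
Q = 3.84 MW = 3840 kJ/s = 230400 kJ/min
ṁ = Q/Δh = 230400 / 1062.9 = 216.77 kg/min

ṁ = 217 kg/min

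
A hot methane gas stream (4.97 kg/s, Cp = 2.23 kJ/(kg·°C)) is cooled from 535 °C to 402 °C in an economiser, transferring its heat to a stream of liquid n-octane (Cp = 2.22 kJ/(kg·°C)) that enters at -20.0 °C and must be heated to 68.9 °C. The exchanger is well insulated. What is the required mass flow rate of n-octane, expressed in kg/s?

Heat released by hot stream: Q = 4.97 × 2.23 × (535 − 402) = 1474.1 kJ/s
Energy balance on cold side (adiabatic exchanger): Q = ṁ_c·Cp_c·(T_c,out − T_c,in)
ṁ_c = 1474.1 / [2.22 × (68.9 − -20.0)] = 7.4689 kg/s

ṁ_c = 7.47 kg/s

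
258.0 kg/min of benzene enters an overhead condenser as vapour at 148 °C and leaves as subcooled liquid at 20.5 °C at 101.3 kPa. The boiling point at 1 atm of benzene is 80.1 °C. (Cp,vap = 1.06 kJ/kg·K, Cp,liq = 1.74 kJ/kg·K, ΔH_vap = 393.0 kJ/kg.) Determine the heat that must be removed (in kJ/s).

Q_c = 2450 kJ/s

vapour 148→80.1 °C: -71.974 kJ/kg
condensation at 80.1 °C: -393 kJ/kg
liquid 80.1→20.5 °C: -103.7 kJ/kg
Δh = -71.974 + -393 + -103.7 = -568.68 kJ/kg
Q = ṁ·Δh = 258.0 kg/min × -568.68 kJ/kg = -146720 kJ/min
|Q| = 2445.3 kW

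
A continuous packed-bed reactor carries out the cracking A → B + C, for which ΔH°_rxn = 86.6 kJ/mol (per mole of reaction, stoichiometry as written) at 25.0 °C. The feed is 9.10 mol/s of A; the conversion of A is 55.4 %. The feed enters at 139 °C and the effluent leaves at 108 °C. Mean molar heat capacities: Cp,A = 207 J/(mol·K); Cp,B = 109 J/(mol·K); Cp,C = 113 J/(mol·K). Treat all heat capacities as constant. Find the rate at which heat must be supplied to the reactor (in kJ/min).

Q_in = 23100 kJ/min

Extent of reaction ξ = 0.554 × 9.10 = 5.0414 mol/s
Reaction term: ξ·ΔH°_rxn = 5.0414 × 86.6 = 436.59 kJ/s
Sensible, feed 139→25 °C: -214.74 kJ/s
Outlet flows (mol/s): A 4.0586, B 5.0414, C 5.0414
Sensible, products 25→108 °C: 162.62 kJ/s
Q = ΔH = 384.47 kJ/s = 384.47 kW
Heat supplied = 23068 kJ/min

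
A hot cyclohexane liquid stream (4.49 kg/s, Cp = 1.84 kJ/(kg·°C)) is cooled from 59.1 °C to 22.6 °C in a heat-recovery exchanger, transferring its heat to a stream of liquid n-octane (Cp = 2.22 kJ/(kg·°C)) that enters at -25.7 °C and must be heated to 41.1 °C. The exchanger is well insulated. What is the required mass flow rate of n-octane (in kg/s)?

ṁ_c = 2.03 kg/s

Heat released by hot stream: Q = 4.49 × 1.84 × (59.1 − 22.6) = 301.55 kJ/s
Energy balance on cold side (adiabatic exchanger): Q = ṁ_c·Cp_c·(T_c,out − T_c,in)
ṁ_c = 301.55 / [2.22 × (41.1 − -25.7)] = 2.0334 kg/s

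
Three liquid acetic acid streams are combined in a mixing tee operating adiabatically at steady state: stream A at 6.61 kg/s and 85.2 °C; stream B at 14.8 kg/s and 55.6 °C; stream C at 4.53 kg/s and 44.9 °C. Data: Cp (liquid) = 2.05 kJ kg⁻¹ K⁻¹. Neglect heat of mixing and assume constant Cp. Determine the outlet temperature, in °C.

Adiabatic, steady state ⇒ Σ ṁᵢCp,ᵢ(T_out − Tᵢ) = 0
Σ ṁᵢCp,ᵢTᵢ = 6.61×2.05×85.2 + 14.8×2.05×55.6 + 4.53×2.05×44.9 = 3258.4
Σ ṁᵢCp,ᵢ = 6.61×2.05 + 14.8×2.05 + 4.53×2.05 = 53.177
T_out = 3258.4 / 53.177 = 61.274 °C

T_out = 61.3 °C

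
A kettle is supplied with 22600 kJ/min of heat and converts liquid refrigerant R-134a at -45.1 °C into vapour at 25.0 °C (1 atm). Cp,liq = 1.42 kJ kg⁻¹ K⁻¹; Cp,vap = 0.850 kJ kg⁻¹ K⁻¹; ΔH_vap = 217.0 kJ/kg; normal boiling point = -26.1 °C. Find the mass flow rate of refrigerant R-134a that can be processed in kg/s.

Δh = 1.42×(-26.1−-45.1) + 217.0 + 0.850×(25.0−-26.1) = 287.41 kJ/kg
Q = 22600 kJ/min = 376.67 kJ/s = 376.67 kJ/s
ṁ = Q/Δh = 376.67 / 287.41 = 1.3105 kg/s

ṁ = 1.31 kg/s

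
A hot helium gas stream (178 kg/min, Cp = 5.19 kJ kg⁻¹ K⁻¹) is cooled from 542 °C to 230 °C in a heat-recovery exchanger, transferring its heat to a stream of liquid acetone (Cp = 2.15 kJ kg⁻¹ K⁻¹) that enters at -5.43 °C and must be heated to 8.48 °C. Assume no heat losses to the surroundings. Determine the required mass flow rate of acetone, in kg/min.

ṁ_c = 9640 kg/min

Heat released by hot stream: Q = 178 × 5.19 × (542 − 230) = 288230 kJ/min
Energy balance on cold side (adiabatic exchanger): Q = ṁ_c·Cp_c·(T_c,out − T_c,in)
ṁ_c = 288230 / [2.15 × (8.48 − -5.43)] = 9637.8 kg/min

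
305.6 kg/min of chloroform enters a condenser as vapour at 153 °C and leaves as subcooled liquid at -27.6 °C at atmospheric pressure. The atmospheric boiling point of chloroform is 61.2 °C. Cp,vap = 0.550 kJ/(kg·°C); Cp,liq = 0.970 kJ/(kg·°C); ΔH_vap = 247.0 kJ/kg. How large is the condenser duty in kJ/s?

Q_c = 1950 kJ/s

vapour 153→61.2 °C: -50.49 kJ/kg
condensation at 61.2 °C: -247 kJ/kg
liquid 61.2→-27.6 °C: -86.136 kJ/kg
Δh = -50.49 + -247 + -86.136 = -383.63 kJ/kg
Q = ṁ·Δh = 305.6 kg/min × -383.63 kJ/kg = -117240 kJ/min
|Q| = 1953.9 kW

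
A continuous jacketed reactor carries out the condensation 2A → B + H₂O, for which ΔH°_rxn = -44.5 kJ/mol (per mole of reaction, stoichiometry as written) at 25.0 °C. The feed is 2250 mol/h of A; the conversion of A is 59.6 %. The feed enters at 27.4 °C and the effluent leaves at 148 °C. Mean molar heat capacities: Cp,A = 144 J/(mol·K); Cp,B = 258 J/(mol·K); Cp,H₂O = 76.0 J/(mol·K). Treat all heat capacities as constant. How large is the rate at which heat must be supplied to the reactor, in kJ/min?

Q_in = 217 kJ/min

Extent of reaction ξ = 0.596 × 2250 / 2 = 670.5 mol/h
Reaction term: ξ·ΔH°_rxn = 670.5 × -44.5 = -29837 kJ/h
Sensible, feed 27.4→25 °C: -777.6 kJ/h
Outlet flows (mol/h): A 909, B 670.5, H₂O 670.5
Sensible, products 25→148 °C: 43646 kJ/h
Q = ΔH = 13031 kJ/h = 3.6197 kW
Heat supplied = 217.18 kJ/min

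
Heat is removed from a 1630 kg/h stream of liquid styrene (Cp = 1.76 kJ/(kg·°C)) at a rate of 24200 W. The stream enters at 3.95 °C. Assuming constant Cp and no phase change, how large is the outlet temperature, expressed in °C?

T_out = -26.4 °C

Q = 24200 W = 87120 kJ/h
ΔT = Q/(ṁ·Cp) = 87120/(1630×1.76) = 30.368 K
T_out = 3.95 − 30.368 = -26.418 °C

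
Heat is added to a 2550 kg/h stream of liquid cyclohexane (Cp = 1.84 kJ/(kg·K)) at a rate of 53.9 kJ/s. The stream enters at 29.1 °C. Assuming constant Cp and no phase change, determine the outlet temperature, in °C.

T_out = 70.5 °C

Q = 53.9 kJ/s = 194040 kJ/h
ΔT = Q/(ṁ·Cp) = 194040/(2550×1.84) = 41.355 K
T_out = 29.1 + 41.355 = 70.455 °C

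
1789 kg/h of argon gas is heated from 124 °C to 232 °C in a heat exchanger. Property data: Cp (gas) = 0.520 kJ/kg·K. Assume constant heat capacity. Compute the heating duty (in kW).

Q = 27.9 kW

Q = ṁ·Cp·ΔT = 1789 × 0.520 × (232 − 124) = 100470 kJ/h
Converting: 100470 / 3600 s = 27.908 kW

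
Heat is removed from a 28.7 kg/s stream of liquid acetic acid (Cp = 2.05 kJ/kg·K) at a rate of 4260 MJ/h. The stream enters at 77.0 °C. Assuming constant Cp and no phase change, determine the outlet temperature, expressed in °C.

T_out = 56.9 °C

Q = 4260 MJ/h = 1183.3 kJ/s
ΔT = Q/(ṁ·Cp) = 1183.3/(28.7×2.05) = 20.113 K
T_out = 77.0 − 20.113 = 56.887 °C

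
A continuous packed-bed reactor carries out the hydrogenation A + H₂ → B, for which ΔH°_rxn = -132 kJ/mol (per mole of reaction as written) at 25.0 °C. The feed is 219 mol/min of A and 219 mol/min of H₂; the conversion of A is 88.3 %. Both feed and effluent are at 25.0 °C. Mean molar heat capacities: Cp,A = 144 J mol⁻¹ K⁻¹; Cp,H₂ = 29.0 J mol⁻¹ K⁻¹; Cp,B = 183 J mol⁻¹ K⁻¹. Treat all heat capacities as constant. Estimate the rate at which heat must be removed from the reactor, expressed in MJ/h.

Q_out = 1530 MJ/h

Extent of reaction ξ = 0.883 × 219 = 193.38 mol/min
Reaction term: ξ·ΔH°_rxn = 193.38 × -132 = -25526 kJ/min
Q = ΔH = -25526 kJ/min = -425.43 kW
Heat removed = 1531.5 MJ/h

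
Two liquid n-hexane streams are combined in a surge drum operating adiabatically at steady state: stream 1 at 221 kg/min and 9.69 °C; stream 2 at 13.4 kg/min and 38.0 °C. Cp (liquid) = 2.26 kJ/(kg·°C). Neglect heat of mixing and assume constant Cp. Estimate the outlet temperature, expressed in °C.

T_out = 11.3 °C

No heat crosses the boundary, so H_out = H_in.
Σ ṁᵢCp,ᵢTᵢ = 221×2.26×9.69 + 13.4×2.26×38.0 = 5990.6
Σ ṁᵢCp,ᵢ = 221×2.26 + 13.4×2.26 = 529.74
T_out = 5990.6 / 529.74 = 11.308 °C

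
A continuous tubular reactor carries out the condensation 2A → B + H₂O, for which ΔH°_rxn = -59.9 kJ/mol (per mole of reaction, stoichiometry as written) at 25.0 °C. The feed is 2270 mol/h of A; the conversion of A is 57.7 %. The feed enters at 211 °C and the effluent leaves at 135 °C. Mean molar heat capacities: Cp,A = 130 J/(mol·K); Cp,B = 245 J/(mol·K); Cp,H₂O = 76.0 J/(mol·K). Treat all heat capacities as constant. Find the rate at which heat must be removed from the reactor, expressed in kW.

Extent of reaction ξ = 0.577 × 2270 / 2 = 654.89 mol/h
Reaction term: ξ·ΔH°_rxn = 654.89 × -59.9 = -39228 kJ/h
Sensible, feed 211→25 °C: -54889 kJ/h
Outlet flows (mol/h): A 960.21, B 654.89, H₂O 654.89
Sensible, products 25→135 °C: 36855 kJ/h
Q = ΔH = -57261 kJ/h = -15.906 kW
Heat removed = 15.906 kW

Q_out = 15.9 kW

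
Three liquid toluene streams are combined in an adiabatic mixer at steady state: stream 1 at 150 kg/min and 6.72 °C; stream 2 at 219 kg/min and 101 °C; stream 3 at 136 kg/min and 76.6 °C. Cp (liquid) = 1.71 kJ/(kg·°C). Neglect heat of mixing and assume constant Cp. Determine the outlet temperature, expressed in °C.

T_out = 66.4 °C

Adiabatic, steady state ⇒ Σ ṁᵢCp,ᵢ(T_out − Tᵢ) = 0
Σ ṁᵢCp,ᵢTᵢ = 150×1.71×6.72 + 219×1.71×101 + 136×1.71×76.6 = 57361
Σ ṁᵢCp,ᵢ = 150×1.71 + 219×1.71 + 136×1.71 = 863.55
T_out = 57361 / 863.55 = 66.425 °C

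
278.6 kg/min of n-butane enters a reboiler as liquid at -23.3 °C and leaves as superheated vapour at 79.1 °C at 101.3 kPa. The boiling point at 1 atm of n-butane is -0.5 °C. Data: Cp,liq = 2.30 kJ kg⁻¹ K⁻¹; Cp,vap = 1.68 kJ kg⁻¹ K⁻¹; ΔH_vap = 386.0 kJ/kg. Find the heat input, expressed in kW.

Q = 2660 kW

liquid -23.3→-0.5 °C: 52.44 kJ/kg
vaporisation at -0.5 °C: 386 kJ/kg
vapour -0.5→79.1 °C: 133.73 kJ/kg
Δh = 52.44 + 386 + 133.73 = 572.17 kJ/kg
Q = ṁ·Δh = 278.6 kg/min × 572.17 kJ/kg = 159410 kJ/min
|Q| = 2656.8 kW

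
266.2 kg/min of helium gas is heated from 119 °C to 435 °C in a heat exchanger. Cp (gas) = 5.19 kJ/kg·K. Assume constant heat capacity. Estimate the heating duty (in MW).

Q = 7.28 MW

Q = ṁ·Cp·ΔT = 266.2 × 5.19 × (435 − 119) = 436580 kJ/min
Converting: 436580 / 60 s = 7276.3 kW
Heating duty = 7.2763 MW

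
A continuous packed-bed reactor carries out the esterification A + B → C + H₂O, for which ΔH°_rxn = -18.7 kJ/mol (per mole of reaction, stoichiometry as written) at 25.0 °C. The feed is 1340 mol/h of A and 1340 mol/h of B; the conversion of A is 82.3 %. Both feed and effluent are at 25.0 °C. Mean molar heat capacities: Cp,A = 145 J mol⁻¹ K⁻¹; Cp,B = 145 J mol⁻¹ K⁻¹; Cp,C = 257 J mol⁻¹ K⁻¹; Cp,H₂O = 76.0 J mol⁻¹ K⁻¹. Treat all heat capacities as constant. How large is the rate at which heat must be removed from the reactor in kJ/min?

Extent of reaction ξ = 0.823 × 1340 = 1102.8 mol/h
Reaction term: ξ·ΔH°_rxn = 1102.8 × -18.7 = -20623 kJ/h
Q = ΔH = -20623 kJ/h = -5.7285 kW
Heat removed = 343.71 kJ/min

Q_out = 344 kJ/min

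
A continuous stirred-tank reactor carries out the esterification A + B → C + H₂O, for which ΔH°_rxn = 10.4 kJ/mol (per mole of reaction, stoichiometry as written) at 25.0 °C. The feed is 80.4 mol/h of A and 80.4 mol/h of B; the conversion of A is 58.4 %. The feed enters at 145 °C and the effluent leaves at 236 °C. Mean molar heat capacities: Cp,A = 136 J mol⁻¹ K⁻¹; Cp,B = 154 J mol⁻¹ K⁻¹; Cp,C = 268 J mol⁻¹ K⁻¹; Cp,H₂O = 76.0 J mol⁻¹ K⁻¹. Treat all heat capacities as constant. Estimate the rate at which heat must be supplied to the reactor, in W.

Extent of reaction ξ = 0.584 × 80.4 = 46.954 mol/h
Reaction term: ξ·ΔH°_rxn = 46.954 × 10.4 = 488.32 kJ/h
Sensible, feed 145→25 °C: -2797.9 kJ/h
Outlet flows (mol/h): A 33.446, B 33.446, C 46.954, H₂O 46.954
Sensible, products 25→236 °C: 5454.7 kJ/h
Q = ΔH = 3145.1 kJ/h = 0.87363 kW
Heat supplied = 873.63 W

Q_in = 874 W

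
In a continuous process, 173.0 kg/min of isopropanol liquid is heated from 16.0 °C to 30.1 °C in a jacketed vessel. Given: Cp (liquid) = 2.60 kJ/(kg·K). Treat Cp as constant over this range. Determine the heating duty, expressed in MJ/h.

Q = ṁ·Cp·ΔT = 173.0 × 2.60 × (30.1 − 16.0) = 6342.2 kJ/min
Converting: 6342.2 / 60 s = 105.7 kW
Heating duty = 380.53 MJ/h

Q = 381 MJ/h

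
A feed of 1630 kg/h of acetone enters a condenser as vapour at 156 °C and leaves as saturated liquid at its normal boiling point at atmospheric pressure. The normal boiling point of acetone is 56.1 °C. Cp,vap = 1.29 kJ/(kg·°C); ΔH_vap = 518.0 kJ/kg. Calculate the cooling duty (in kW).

vapour 156→56.1 °C: -128.87 kJ/kg
condensation at 56.1 °C: -518 kJ/kg
Δh = -128.87 + -518 = -646.87 kJ/kg
Q = ṁ·Δh = 1630 kg/h × -646.87 kJ/kg = -1.0544e+06 kJ/h
|Q| = 292.89 kW

Q_c = 293 kW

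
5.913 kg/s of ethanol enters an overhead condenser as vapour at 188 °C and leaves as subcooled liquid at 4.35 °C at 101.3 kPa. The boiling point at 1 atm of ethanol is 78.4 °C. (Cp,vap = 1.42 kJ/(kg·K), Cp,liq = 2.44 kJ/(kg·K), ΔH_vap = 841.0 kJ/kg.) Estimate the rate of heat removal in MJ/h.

vapour 188→78.4 °C: -155.63 kJ/kg
condensation at 78.4 °C: -841 kJ/kg
liquid 78.4→4.35 °C: -180.68 kJ/kg
Δh = -155.63 + -841 + -180.68 = -1177.3 kJ/kg
Q = ṁ·Δh = 5.913 kg/s × -1177.3 kJ/kg = -6961.5 kJ/s
|Q| = 6961.5 kW = 25061 MJ/h

Q_c = 25100 MJ/h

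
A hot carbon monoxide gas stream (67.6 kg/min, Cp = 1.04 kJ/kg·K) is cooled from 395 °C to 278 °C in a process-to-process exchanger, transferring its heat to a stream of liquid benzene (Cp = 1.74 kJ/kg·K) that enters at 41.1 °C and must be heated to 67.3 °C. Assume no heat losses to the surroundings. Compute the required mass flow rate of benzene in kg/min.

ṁ_c = 180 kg/min

Heat released by hot stream: Q = 67.6 × 1.04 × (395 − 278) = 8225.6 kJ/min
Energy balance on cold side (adiabatic exchanger): Q = ṁ_c·Cp_c·(T_c,out − T_c,in)
ṁ_c = 8225.6 / [1.74 × (67.3 − 41.1)] = 180.43 kg/min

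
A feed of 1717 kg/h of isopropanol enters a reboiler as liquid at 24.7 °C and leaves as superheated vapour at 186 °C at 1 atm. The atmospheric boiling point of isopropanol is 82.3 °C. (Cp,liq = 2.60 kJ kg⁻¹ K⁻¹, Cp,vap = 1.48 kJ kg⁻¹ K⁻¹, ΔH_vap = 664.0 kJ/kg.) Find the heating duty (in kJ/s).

liquid 24.7→82.3 °C: 149.76 kJ/kg
vaporisation at 82.3 °C: 664 kJ/kg
vapour 82.3→186 °C: 153.48 kJ/kg
Δh = 149.76 + 664 + 153.48 = 967.24 kJ/kg
Q = ṁ·Δh = 1717 kg/h × 967.24 kJ/kg = 1.6607e+06 kJ/h
|Q| = 461.32 kW

Q = 461 kJ/s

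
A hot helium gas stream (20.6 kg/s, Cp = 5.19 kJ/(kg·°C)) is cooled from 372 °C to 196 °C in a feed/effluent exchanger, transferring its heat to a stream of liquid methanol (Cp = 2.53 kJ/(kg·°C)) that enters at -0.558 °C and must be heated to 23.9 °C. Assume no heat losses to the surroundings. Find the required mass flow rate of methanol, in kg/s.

Heat released by hot stream: Q = 20.6 × 5.19 × (372 − 196) = 18817 kJ/s
Energy balance on cold side (adiabatic exchanger): Q = ṁ_c·Cp_c·(T_c,out − T_c,in)
ṁ_c = 18817 / [2.53 × (23.9 − -0.558)] = 304.09 kg/s

ṁ_c = 304 kg/s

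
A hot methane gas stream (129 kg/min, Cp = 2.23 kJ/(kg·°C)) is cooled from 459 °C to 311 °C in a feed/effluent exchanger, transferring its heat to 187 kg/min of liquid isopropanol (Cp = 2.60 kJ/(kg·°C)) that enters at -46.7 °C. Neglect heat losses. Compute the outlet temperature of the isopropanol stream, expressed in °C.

T_c,out = 40.9 °C

Heat released by hot stream: Q = 129 × 2.23 × (459 − 311) = 42575 kJ/min
Energy balance on cold side (adiabatic exchanger): Q = ṁ_c·Cp_c·(T_c,out − T_c,in)
T_c,out = -46.7 + 42575/(187 × 2.60) = 40.867 °C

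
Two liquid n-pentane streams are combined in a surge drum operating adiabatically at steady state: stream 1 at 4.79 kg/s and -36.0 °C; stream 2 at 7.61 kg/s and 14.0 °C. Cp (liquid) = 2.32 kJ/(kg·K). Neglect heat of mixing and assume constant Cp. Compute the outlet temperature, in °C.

T_out = -5.31 °C

Adiabatic, steady state ⇒ Σ ṁᵢCp,ᵢ(T_out − Tᵢ) = 0
Σ ṁᵢCp,ᵢTᵢ = 4.79×2.32×-36.0 + 7.61×2.32×14.0 = -152.89
Σ ṁᵢCp,ᵢ = 4.79×2.32 + 7.61×2.32 = 28.768
T_out = -152.89 / 28.768 = -5.3145 °C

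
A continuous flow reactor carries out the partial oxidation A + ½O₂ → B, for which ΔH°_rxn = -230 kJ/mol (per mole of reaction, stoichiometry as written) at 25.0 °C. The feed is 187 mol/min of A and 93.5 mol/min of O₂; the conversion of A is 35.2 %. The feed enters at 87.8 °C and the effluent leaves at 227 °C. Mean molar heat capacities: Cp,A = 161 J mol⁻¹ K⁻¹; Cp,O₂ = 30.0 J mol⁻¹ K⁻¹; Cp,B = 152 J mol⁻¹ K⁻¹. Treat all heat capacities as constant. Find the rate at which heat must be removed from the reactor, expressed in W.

Q_out = 181000 W

Extent of reaction ξ = 0.352 × 187 = 65.824 mol/min
Reaction term: ξ·ΔH°_rxn = 65.824 × -230 = -15140 kJ/min
Sensible, feed 87.8→25 °C: -2066.9 kJ/min
Outlet flows (mol/min): A 121.18, O₂ 60.588, B 65.824
Sensible, products 25→227 °C: 6329.1 kJ/min
Q = ΔH = -10877 kJ/min = -181.29 kW
Heat removed = 181290 W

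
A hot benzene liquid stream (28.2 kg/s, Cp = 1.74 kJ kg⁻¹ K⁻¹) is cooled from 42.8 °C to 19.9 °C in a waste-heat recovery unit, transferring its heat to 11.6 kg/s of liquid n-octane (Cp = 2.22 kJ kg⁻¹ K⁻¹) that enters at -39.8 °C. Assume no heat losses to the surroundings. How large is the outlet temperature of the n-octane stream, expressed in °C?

Heat released by hot stream: Q = 28.2 × 1.74 × (42.8 − 19.9) = 1123.7 kJ/s
Energy balance on cold side (adiabatic exchanger): Q = ṁ_c·Cp_c·(T_c,out − T_c,in)
T_c,out = -39.8 + 1123.7/(11.6 × 2.22) = 3.8338 °C

T_c,out = 3.83 °C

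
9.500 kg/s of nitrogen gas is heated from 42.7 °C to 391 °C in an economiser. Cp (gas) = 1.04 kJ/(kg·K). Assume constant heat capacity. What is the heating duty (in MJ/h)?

Q = ṁ·Cp·ΔT = 9.500 × 1.04 × (391 − 42.7) = 3441.2 kJ/s
Heating duty = 12388 MJ/h

Q = 12400 MJ/h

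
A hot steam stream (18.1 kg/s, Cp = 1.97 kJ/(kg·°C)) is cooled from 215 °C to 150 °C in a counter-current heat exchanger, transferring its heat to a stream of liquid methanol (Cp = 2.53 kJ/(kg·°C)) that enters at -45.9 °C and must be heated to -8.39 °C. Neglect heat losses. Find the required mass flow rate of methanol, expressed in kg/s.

Heat released by hot stream: Q = 18.1 × 1.97 × (215 − 150) = 2317.7 kJ/s
Energy balance on cold side (adiabatic exchanger): Q = ṁ_c·Cp_c·(T_c,out − T_c,in)
ṁ_c = 2317.7 / [2.53 × (-8.39 − -45.9)] = 24.423 kg/s

ṁ_c = 24.4 kg/s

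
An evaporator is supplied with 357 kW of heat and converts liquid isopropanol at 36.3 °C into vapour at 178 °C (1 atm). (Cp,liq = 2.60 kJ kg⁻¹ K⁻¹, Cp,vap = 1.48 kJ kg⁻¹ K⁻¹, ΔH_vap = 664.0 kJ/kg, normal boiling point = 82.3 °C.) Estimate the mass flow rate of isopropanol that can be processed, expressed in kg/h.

ṁ = 1390 kg/h

Δh = 2.60×(82.3−36.3) + 664.0 + 1.48×(178−82.3) = 925.24 kJ/kg
Q = 357 kW = 357 kJ/s = 1.2852e+06 kJ/h
ṁ = Q/Δh = 1.2852e+06 / 925.24 = 1389.1 kg/h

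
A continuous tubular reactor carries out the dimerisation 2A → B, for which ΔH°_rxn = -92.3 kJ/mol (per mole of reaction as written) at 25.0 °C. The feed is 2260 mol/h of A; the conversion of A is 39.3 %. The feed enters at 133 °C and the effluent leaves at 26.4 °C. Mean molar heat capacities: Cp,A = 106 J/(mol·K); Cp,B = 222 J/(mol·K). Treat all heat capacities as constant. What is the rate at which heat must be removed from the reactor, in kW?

Q_out = 18.5 kW

Extent of reaction ξ = 0.393 × 2260 / 2 = 444.09 mol/h
Reaction term: ξ·ΔH°_rxn = 444.09 × -92.3 = -40990 kJ/h
Sensible, feed 133→25 °C: -25872 kJ/h
Outlet flows (mol/h): A 1371.8, B 444.09
Sensible, products 25→26.4 °C: 341.6 kJ/h
Q = ΔH = -66520 kJ/h = -18.478 kW
Heat removed = 18.478 kW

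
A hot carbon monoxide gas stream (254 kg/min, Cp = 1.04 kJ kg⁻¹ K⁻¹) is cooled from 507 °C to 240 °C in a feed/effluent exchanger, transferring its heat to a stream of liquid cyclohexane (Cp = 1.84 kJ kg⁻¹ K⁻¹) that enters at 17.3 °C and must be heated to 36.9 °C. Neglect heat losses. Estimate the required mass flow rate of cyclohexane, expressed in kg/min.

Heat released by hot stream: Q = 254 × 1.04 × (507 − 240) = 70531 kJ/min
Energy balance on cold side (adiabatic exchanger): Q = ṁ_c·Cp_c·(T_c,out − T_c,in)
ṁ_c = 70531 / [1.84 × (36.9 − 17.3)] = 1955.7 kg/min

ṁ_c = 1960 kg/min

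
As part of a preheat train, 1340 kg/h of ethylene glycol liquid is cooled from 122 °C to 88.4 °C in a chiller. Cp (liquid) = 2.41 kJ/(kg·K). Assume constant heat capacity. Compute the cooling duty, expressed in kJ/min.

Q_c = 1810 kJ/min

Q = ṁ·Cp·ΔT = 1340 × 2.41 × (88.4 − 122) = -108510 kJ/h
Converting: 108510 / 3600 s = 30.141 kW
Cooling duty = 1808.5 kJ/min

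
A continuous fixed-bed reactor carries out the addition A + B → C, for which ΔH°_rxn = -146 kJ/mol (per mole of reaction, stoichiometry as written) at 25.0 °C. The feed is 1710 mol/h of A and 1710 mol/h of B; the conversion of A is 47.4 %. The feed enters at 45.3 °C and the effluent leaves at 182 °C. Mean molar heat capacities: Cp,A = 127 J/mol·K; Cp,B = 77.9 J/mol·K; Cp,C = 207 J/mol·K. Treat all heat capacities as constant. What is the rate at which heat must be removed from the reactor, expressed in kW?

Extent of reaction ξ = 0.474 × 1710 = 810.54 mol/h
Reaction term: ξ·ΔH°_rxn = 810.54 × -146 = -118340 kJ/h
Sensible, feed 45.3→25 °C: -7112.7 kJ/h
Outlet flows (mol/h): A 899.46, B 899.46, C 810.54
Sensible, products 25→182 °C: 55277 kJ/h
Q = ΔH = -70175 kJ/h = -19.493 kW
Heat removed = 19.493 kW

Q_out = 19.5 kW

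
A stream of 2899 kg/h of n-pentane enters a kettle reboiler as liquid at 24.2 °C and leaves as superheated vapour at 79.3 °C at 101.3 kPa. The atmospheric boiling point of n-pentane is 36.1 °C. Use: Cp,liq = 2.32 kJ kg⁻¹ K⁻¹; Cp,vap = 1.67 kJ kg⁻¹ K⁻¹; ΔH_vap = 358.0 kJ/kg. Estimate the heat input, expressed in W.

liquid 24.2→36.1 °C: 27.608 kJ/kg
vaporisation at 36.1 °C: 358 kJ/kg
vapour 36.1→79.3 °C: 72.144 kJ/kg
Δh = 27.608 + 358 + 72.144 = 457.75 kJ/kg
Q = ṁ·Δh = 2899 kg/h × 457.75 kJ/kg = 1.327e+06 kJ/h
|Q| = 368.62 kW = 368620 W

Q = 369000 W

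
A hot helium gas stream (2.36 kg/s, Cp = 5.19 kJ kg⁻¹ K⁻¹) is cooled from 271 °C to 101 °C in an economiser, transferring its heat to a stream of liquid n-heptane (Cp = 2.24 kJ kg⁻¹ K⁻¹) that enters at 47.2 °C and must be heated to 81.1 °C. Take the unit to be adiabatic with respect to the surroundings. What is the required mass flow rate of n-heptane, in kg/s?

Heat released by hot stream: Q = 2.36 × 5.19 × (271 − 101) = 2082.2 kJ/s
Energy balance on cold side (adiabatic exchanger): Q = ṁ_c·Cp_c·(T_c,out − T_c,in)
ṁ_c = 2082.2 / [2.24 × (81.1 − 47.2)] = 27.421 kg/s

ṁ_c = 27.4 kg/s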